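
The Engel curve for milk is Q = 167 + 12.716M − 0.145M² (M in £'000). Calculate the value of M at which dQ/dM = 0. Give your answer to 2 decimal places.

dQ/dM = 12.716 − 0.29M.
The good is inferior where dQ/dM < 0. Setting dQ/dM = 0 gives M = 12.716 / 0.29 = 43.85.

43.85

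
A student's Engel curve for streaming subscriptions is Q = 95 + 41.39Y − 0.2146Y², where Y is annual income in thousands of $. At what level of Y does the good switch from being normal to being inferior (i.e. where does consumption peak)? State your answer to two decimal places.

dQ/dY = 41.39 − 0.4292Y.
The good is inferior where dQ/dY < 0. Setting dQ/dY = 0 gives Y = 41.39 / 0.4292 = 96.44.

96.44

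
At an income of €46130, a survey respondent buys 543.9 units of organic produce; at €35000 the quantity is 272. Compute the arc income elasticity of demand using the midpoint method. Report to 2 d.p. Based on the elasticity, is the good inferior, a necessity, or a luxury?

ΔQ = 272 − 543.9 = -271.9; midpoint Q̄ = (543.9 + 272)/2 = 407.95.
ΔI = 35000 − 46130 = -11130; midpoint Ī = (46130 + 35000)/2 = 40565.
η = (ΔQ/Q̄) ÷ (ΔI/Ī) = (-271.9/407.95) ÷ (-11130/40565) = 2.43.
η > 1 ⇒ luxury.

2.43 (luxury)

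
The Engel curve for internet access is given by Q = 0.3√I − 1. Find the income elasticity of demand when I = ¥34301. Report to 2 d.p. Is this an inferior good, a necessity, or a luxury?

At I = 34301: Q = 54.562.
dQ/dI = 0.3/(2√I) = 0.000809912 at this income.
η = (dQ/dI)·(I/Q) = 0.000809912 × (34301/54.562) = 0.51.
Since 0 < η < 1, the good is a necessity.

0.51 (necessity)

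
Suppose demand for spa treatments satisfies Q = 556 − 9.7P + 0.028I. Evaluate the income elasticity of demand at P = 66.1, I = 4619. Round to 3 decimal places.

2.929

At P = 66.1, I = 4619: Q = 44.162.
Holding P constant, ∂Q/∂I = 0.028.
η_I = (∂Q/∂I)·(I/Q) = 0.028 × (4619/44.162) = 2.929.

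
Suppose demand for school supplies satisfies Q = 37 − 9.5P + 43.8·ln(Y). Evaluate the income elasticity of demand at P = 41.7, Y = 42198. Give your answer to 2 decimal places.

At P = 41.7, Y = 42198: Q = 107.326.
Holding P constant, ∂Q/∂Y = 43.8/Y = 0.00103796.
η_Y = (∂Q/∂Y)·(Y/Q) = 0.00103796 × (42198/107.326) = 0.41.

0.41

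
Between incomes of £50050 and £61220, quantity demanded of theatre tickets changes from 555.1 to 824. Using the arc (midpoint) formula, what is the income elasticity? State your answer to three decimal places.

ΔQ = 824 − 555.1 = 268.9; midpoint Q̄ = (555.1 + 824)/2 = 689.55.
ΔI = 61220 − 50050 = 11170; midpoint Ī = (50050 + 61220)/2 = 55635.
η = (ΔQ/Q̄) ÷ (ΔI/Ī) = (268.9/689.55) ÷ (11170/55635) = 1.942.

1.942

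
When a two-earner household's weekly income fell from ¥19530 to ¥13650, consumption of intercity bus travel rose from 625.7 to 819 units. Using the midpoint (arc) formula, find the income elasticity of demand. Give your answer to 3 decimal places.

-0.755

ΔQ = 819 − 625.7 = 193.3; midpoint Q̄ = (625.7 + 819)/2 = 722.35.
ΔI = 13650 − 19530 = -5880; midpoint Ī = (19530 + 13650)/2 = 16590.
η = (ΔQ/Q̄) ÷ (ΔI/Ī) = (193.3/722.35) ÷ (-5880/16590) = -0.755.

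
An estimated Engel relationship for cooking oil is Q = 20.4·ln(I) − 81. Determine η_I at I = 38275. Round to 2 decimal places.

At I = 38275: Q = 134.272.
dQ/dI = 20.4/I = 0.000532985 at this income.
η = (dQ/dI)·(I/Q) = 0.000532985 × (38275/134.272) = 0.15.

0.15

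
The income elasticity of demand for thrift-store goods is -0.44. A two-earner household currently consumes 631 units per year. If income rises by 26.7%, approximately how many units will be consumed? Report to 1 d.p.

%ΔQ ≈ η × %ΔI = -0.44 × 26.7% = -11.748%.
New Q ≈ 631 × (1 − 0.11748) = 556.9.

556.9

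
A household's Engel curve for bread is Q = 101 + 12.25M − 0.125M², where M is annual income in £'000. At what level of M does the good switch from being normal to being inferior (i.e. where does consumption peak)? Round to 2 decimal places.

49.00

dQ/dM = 12.25 − 0.25M.
The good is inferior where dQ/dM < 0. Setting dQ/dM = 0 gives M = 12.25 / 0.25 = 49.00.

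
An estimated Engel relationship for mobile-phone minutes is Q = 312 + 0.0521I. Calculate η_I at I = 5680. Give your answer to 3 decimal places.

0.487

At I = 5680: Q = 607.928.
dQ/dI = 0.0521.
η = (dQ/dI)·(I/Q) = 0.0521 × (5680/607.928) = 0.487.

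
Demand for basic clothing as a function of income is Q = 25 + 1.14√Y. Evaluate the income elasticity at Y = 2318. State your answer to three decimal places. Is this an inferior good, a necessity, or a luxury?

At Y = 2318: Q = 79.886.
dQ/dY = 1.14/(2√Y) = 0.0118391 at this income.
η = (dQ/dY)·(Y/Q) = 0.0118391 × (2318/79.886) = 0.344.
Since 0 < η < 1, the good is a necessity.

0.344 (necessity)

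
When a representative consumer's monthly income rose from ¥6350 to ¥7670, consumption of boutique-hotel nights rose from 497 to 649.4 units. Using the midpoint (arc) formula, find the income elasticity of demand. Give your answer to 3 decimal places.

1.412

ΔQ = 649.4 − 497 = 152.4; midpoint Q̄ = (497 + 649.4)/2 = 573.2.
ΔI = 7670 − 6350 = 1320; midpoint Ī = (6350 + 7670)/2 = 7010.
η = (ΔQ/Q̄) ÷ (ΔI/Ī) = (152.4/573.2) ÷ (1320/7010) = 1.412.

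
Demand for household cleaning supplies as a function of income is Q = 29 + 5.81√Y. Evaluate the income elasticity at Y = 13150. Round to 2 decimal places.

At Y = 13150: Q = 695.253.
dQ/dY = 5.81/(2√Y) = 0.0253328 at this income.
η = (dQ/dY)·(Y/Q) = 0.0253328 × (13150/695.253) = 0.48.

0.48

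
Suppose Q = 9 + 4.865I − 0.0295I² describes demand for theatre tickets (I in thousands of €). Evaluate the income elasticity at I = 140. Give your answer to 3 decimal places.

At I = 140: Q = 111.9000.
dQ/dI = 4.865 − 0.059I = -3.39500.
η = (dQ/dI)·(I/Q) = -3.39500 × (140/111.9000) = -4.248.

-4.248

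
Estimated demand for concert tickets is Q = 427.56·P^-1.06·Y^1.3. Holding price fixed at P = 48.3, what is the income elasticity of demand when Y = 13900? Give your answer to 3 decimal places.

For a multiplicative demand Q = A·P^α·Y^β, the income elasticity is β everywhere.
Here β = 1.3, so η = 1.300.

1.300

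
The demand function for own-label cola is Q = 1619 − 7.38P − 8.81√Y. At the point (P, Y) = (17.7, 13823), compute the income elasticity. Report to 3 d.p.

-1.144

At P = 17.7, Y = 13823: Q = 452.571.
Holding P constant, ∂Q/∂Y = -8.81/(2√Y) = -0.0374666.
η_Y = (∂Q/∂Y)·(Y/Q) = -0.0374666 × (13823/452.571) = -1.144.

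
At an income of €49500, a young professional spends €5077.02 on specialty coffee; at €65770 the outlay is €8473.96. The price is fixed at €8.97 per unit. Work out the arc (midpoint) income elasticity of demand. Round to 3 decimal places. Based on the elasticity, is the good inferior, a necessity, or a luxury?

With a constant price, Q₁ = 5077.02/8.97 = 566.000 and Q₂ = 8473.96/8.97 = 944.700 (equivalently, work directly with expenditure since P cancels).
Midpoint %ΔQ = (8473.96 − 5077.02)/6775.49 = 0.50136; midpoint %ΔI = (65770 − 49500)/57635 = 0.28229.
η = 0.50136 / 0.28229 = 1.776.
η > 1 ⇒ luxury.

1.776 (luxury)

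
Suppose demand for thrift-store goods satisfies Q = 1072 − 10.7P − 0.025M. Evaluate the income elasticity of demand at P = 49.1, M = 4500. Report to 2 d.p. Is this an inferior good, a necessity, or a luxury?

-0.26 (inferior good)

At P = 49.1, M = 4500: Q = 434.130.
Holding P constant, ∂Q/∂M = −0.025.
η_M = (∂Q/∂M)·(M/Q) = -0.025 × (4500/434.130) = -0.26.
Since η < 0, this is an inferior good.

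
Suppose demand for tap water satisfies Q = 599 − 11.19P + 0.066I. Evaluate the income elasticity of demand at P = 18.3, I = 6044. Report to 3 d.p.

0.503

At P = 18.3, I = 6044: Q = 793.127.
Holding P constant, ∂Q/∂I = 0.066.
η_I = (∂Q/∂I)·(I/Q) = 0.066 × (6044/793.127) = 0.503.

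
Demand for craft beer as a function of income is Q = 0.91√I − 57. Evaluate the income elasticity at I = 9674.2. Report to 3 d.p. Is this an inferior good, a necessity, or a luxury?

At I = 9674.2: Q = 32.505.
dQ/dI = 0.91/(2√I) = 0.00462598 at this income.
η = (dQ/dI)·(I/Q) = 0.00462598 × (9674.2/32.505) = 1.377.
Since η > 1, the good is a luxury.

1.377 (luxury)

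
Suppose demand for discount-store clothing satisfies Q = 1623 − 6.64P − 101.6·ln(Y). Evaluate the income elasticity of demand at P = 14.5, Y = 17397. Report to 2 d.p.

At P = 14.5, Y = 17397: Q = 534.692.
Holding P constant, ∂Q/∂Y = -101.6/Y = -0.00584009.
η_Y = (∂Q/∂Y)·(Y/Q) = -0.00584009 × (17397/534.692) = -0.19.

-0.19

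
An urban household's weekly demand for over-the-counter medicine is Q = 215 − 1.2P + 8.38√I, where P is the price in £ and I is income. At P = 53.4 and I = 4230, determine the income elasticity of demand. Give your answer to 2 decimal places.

At P = 53.4, I = 4230: Q = 695.942.
Holding P constant, ∂Q/∂I = 8.38/(2√I) = 0.0644234.
η_I = (∂Q/∂I)·(I/Q) = 0.0644234 × (4230/695.942) = 0.39.

0.39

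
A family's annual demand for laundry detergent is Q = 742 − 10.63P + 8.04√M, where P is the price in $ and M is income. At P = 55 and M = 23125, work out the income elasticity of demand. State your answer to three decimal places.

At P = 55, M = 23125: Q = 1379.985.
Holding P constant, ∂Q/∂M = 8.04/(2√M) = 0.0264354.
η_M = (∂Q/∂M)·(M/Q) = 0.0264354 × (23125/1379.985) = 0.443.

0.443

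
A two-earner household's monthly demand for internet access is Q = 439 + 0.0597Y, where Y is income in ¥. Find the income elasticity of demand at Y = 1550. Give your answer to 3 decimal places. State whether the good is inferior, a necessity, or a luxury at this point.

0.174 (necessity)

At Y = 1550: Q = 531.535.
dQ/dY = 0.0597.
η = (dQ/dY)·(Y/Q) = 0.0597 × (1550/531.535) = 0.174.
Since 0 < η < 1, the good is a necessity.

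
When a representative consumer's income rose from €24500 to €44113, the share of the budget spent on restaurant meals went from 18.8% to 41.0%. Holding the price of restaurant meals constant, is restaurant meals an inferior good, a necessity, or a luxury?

The budget share rises as income rises, so η > 1.

luxury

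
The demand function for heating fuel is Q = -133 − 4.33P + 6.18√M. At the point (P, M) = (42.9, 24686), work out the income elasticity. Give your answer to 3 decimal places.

At P = 42.9, M = 24686: Q = 652.231.
Holding P constant, ∂Q/∂M = 6.18/(2√M) = 0.0196668.
η_M = (∂Q/∂M)·(M/Q) = 0.0196668 × (24686/652.231) = 0.744.

0.744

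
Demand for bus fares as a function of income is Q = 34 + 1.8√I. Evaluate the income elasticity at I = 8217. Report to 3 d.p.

0.414

At I = 8217: Q = 197.166.
dQ/dI = 1.8/(2√I) = 0.00992855 at this income.
η = (dQ/dI)·(I/Q) = 0.00992855 × (8217/197.166) = 0.414.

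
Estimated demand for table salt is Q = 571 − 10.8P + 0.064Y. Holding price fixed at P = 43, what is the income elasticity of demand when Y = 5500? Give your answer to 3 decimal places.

At P = 43, Y = 5500: Q = 458.600.
Holding P constant, ∂Q/∂Y = 0.064.
η_Y = (∂Q/∂Y)·(Y/Q) = 0.064 × (5500/458.600) = 0.768.

0.768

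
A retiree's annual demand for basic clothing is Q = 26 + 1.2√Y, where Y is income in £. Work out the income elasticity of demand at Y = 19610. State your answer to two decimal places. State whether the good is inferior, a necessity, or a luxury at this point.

At Y = 19610: Q = 194.043.
dQ/dY = 1.2/(2√Y) = 0.00428462 at this income.
η = (dQ/dY)·(Y/Q) = 0.00428462 × (19610/194.043) = 0.43.
Since 0 < η < 1, the good is a necessity.

0.43 (necessity)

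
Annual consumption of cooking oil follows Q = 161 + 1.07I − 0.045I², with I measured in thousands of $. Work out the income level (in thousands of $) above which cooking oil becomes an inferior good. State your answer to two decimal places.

11.89

dQ/dI = 1.07 − 0.09I.
The good is inferior where dQ/dI < 0. Setting dQ/dI = 0 gives I = 1.07 / 0.09 = 11.89.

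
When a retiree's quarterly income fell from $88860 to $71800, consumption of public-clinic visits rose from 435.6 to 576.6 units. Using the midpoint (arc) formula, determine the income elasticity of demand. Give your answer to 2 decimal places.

-1.31

ΔQ = 576.6 − 435.6 = 141; midpoint Q̄ = (435.6 + 576.6)/2 = 506.1.
ΔI = 71800 − 88860 = -17060; midpoint Ī = (88860 + 71800)/2 = 80330.
η = (ΔQ/Q̄) ÷ (ΔI/Ī) = (141/506.1) ÷ (-17060/80330) = -1.31.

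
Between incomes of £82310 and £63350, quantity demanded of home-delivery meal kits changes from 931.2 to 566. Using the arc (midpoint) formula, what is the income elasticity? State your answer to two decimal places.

ΔQ = 566 − 931.2 = -365.2; midpoint Q̄ = (931.2 + 566)/2 = 748.6.
ΔI = 63350 − 82310 = -18960; midpoint Ī = (82310 + 63350)/2 = 72830.
η = (ΔQ/Q̄) ÷ (ΔI/Ī) = (-365.2/748.6) ÷ (-18960/72830) = 1.87.

1.87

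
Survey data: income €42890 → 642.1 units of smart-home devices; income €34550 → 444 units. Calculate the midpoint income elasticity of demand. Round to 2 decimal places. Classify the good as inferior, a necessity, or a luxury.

ΔQ = 444 − 642.1 = -198.1; midpoint Q̄ = (642.1 + 444)/2 = 543.05.
ΔI = 34550 − 42890 = -8340; midpoint Ī = (42890 + 34550)/2 = 38720.
η = (ΔQ/Q̄) ÷ (ΔI/Ī) = (-198.1/543.05) ÷ (-8340/38720) = 1.69.
η > 1 ⇒ luxury.

1.69 (luxury)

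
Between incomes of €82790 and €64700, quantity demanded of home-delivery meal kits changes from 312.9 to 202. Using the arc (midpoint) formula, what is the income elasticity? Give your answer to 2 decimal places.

1.76

ΔQ = 202 − 312.9 = -110.9; midpoint Q̄ = (312.9 + 202)/2 = 257.45.
ΔI = 64700 − 82790 = -18090; midpoint Ī = (82790 + 64700)/2 = 73745.
η = (ΔQ/Q̄) ÷ (ΔI/Ī) = (-110.9/257.45) ÷ (-18090/73745) = 1.76.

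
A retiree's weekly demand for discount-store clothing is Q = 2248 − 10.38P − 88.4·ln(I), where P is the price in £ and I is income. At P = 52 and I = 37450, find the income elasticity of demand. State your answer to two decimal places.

At P = 52, I = 37450: Q = 777.321.
Holding P constant, ∂Q/∂I = -88.4/I = -0.00236048.
η_I = (∂Q/∂I)·(I/Q) = -0.00236048 × (37450/777.321) = -0.11.

-0.11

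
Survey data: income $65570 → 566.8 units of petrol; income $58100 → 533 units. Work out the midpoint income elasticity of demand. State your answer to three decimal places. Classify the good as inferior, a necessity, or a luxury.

0.509 (necessity)

ΔQ = 533 − 566.8 = -33.8; midpoint Q̄ = (566.8 + 533)/2 = 549.9.
ΔI = 58100 − 65570 = -7470; midpoint Ī = (65570 + 58100)/2 = 61835.
η = (ΔQ/Q̄) ÷ (ΔI/Ī) = (-33.8/549.9) ÷ (-7470/61835) = 0.509.
0 < η < 1 ⇒ necessity.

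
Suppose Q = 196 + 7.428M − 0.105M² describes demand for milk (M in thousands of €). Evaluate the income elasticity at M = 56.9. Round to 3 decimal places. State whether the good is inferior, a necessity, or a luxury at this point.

At M = 56.9: Q = 278.7041.
dQ/dM = 7.428 − 0.21M = -4.52100.
η = (dQ/dM)·(M/Q) = -4.52100 × (56.9/278.7041) = -0.923.
η < 0 ⇒ inferior good.

-0.923 (inferior good)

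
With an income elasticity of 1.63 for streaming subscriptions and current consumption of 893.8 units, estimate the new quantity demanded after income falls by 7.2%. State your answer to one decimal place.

%ΔQ ≈ η × %ΔI = 1.63 × (-7.2%) = -11.736%.
New Q ≈ 893.8 × (1 − 0.11736) = 788.9.

788.9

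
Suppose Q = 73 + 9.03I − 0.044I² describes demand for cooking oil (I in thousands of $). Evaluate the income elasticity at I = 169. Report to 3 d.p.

At I = 169: Q = 342.3860.
dQ/dI = 9.03 − 0.088I = -5.84200.
η = (dQ/dI)·(I/Q) = -5.84200 × (169/342.3860) = -2.884.

-2.884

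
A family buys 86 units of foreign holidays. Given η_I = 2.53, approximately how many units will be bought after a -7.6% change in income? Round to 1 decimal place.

%ΔQ ≈ η × %ΔI = 2.53 × (-7.6%) = -19.228%.
New Q ≈ 86 × (1 − 0.19228) = 69.5.

69.5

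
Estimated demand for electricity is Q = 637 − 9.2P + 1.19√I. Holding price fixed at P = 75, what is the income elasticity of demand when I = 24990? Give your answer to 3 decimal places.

0.696

At P = 75, I = 24990: Q = 135.118.
Holding P constant, ∂Q/∂I = 1.19/(2√I) = 0.00376386.
η_I = (∂Q/∂I)·(I/Q) = 0.00376386 × (24990/135.118) = 0.696.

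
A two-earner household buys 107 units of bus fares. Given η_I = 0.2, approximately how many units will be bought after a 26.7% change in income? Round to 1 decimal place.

%ΔQ ≈ η × %ΔI = 0.2 × 26.7% = 5.34%.
New Q ≈ 107 × (1 + 0.0534) = 112.7.

112.7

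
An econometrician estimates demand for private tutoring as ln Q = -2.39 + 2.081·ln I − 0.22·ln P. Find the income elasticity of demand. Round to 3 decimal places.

In a log-linear demand, the coefficient on ln I is the income elasticity.
So η = 2.081.

2.081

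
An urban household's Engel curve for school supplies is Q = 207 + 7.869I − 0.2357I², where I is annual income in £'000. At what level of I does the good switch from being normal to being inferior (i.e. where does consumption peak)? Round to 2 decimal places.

16.69

dQ/dI = 7.869 − 0.4714I.
The good is inferior where dQ/dI < 0. Setting dQ/dI = 0 gives I = 7.869 / 0.4714 = 16.69.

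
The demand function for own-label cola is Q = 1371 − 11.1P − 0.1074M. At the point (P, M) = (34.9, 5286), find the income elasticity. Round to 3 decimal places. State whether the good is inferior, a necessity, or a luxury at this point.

-1.365 (inferior good)

At P = 34.9, M = 5286: Q = 415.894.
Holding P constant, ∂Q/∂M = −0.1074.
η_M = (∂Q/∂M)·(M/Q) = -0.1074 × (5286/415.894) = -1.365.
Since η < 0, this is an inferior good.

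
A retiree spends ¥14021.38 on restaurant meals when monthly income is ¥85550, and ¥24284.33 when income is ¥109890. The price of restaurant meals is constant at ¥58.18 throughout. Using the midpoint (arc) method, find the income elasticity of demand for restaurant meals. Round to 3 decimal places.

2.151

With a constant price, Q₁ = 14021.38/58.18 = 241.000 and Q₂ = 24284.33/58.18 = 417.400 (equivalently, work directly with expenditure since P cancels).
Midpoint %ΔQ = (24284.33 − 14021.38)/19152.86 = 0.53584; midpoint %ΔI = (109890 − 85550)/97720 = 0.24908.
η = 0.53584 / 0.24908 = 2.151.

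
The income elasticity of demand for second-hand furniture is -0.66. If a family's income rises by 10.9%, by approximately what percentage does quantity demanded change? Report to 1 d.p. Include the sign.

%ΔQ ≈ η × %ΔI = -0.66 × 10.9% = -7.2%.

-7.2%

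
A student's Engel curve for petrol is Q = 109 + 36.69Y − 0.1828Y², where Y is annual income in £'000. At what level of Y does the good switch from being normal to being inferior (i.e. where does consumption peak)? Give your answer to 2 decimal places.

100.36

dQ/dY = 36.69 − 0.3656Y.
The good is inferior where dQ/dY < 0. Setting dQ/dY = 0 gives Y = 36.69 / 0.3656 = 100.36.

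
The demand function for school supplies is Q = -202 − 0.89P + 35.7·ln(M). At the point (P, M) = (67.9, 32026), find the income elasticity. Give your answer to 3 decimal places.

0.331

At P = 67.9, M = 32026: Q = 107.932.
Holding P constant, ∂Q/∂M = 35.7/M = 0.00111472.
η_M = (∂Q/∂M)·(M/Q) = 0.00111472 × (32026/107.932) = 0.331.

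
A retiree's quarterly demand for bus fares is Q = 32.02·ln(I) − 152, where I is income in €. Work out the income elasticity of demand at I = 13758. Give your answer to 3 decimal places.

At I = 13758: Q = 153.131.
dQ/dI = 32.02/I = 0.00232737 at this income.
η = (dQ/dI)·(I/Q) = 0.00232737 × (13758/153.131) = 0.209.

0.209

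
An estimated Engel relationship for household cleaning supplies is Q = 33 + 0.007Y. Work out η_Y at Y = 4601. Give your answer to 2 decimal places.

0.49

At Y = 4601: Q = 65.207.
dQ/dY = 0.007.
η = (dQ/dY)·(Y/Q) = 0.007 × (4601/65.207) = 0.49.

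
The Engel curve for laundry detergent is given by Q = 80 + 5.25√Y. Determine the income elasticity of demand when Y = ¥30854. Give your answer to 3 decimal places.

At Y = 30854: Q = 1002.179.
dQ/dY = 5.25/(2√Y) = 0.0149442 at this income.
η = (dQ/dY)·(Y/Q) = 0.0149442 × (30854/1002.179) = 0.460.

0.460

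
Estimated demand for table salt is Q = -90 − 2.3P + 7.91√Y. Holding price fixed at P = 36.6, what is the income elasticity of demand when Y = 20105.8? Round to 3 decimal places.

0.592

At P = 36.6, Y = 20105.8: Q = 947.418.
Holding P constant, ∂Q/∂Y = 7.91/(2√Y) = 0.0278924.
η_Y = (∂Q/∂Y)·(Y/Q) = 0.0278924 × (20105.8/947.418) = 0.592.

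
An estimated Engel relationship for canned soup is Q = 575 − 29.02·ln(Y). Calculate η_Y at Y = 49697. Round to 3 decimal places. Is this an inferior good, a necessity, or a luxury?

-0.111 (inferior good)

At Y = 49697: Q = 261.186.
dQ/dY = -29.02/Y = -0.000583939 at this income.
η = (dQ/dY)·(Y/Q) = -0.000583939 × (49697/261.186) = -0.111.
Since η < 0, the good is an inferior good.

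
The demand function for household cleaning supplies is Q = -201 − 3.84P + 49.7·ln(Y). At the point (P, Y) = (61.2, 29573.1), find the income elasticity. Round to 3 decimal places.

0.657

At P = 61.2, Y = 29573.1: Q = 75.635.
Holding P constant, ∂Q/∂Y = 49.7/Y = 0.00168058.
η_Y = (∂Q/∂Y)·(Y/Q) = 0.00168058 × (29573.1/75.635) = 0.657.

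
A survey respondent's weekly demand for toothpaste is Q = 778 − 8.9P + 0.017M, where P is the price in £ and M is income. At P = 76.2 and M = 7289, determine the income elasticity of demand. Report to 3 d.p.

0.554

At P = 76.2, M = 7289: Q = 223.733.
Holding P constant, ∂Q/∂M = 0.017.
η_M = (∂Q/∂M)·(M/Q) = 0.017 × (7289/223.733) = 0.554.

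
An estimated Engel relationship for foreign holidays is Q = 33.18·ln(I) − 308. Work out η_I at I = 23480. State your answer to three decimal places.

1.280

At I = 23480: Q = 25.920.
dQ/dI = 33.18/I = 0.00141312 at this income.
η = (dQ/dI)·(I/Q) = 0.00141312 × (23480/25.920) = 1.280.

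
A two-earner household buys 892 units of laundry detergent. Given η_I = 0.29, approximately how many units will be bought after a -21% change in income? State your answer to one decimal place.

%ΔQ ≈ η × %ΔI = 0.29 × (-21%) = -6.09%.
New Q ≈ 892 × (1 − 0.0609) = 837.7.

837.7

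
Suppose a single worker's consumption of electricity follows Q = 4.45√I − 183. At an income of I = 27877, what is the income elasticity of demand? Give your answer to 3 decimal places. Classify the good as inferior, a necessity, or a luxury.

0.663 (necessity)

At I = 27877: Q = 559.990.
dQ/dI = 4.45/(2√I) = 0.0133262 at this income.
η = (dQ/dI)·(I/Q) = 0.0133262 × (27877/559.990) = 0.663.
Since 0 < η < 1, the good is a necessity.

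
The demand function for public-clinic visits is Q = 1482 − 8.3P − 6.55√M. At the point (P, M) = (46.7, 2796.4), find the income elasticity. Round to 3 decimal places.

-0.232

At P = 46.7, M = 2796.4: Q = 748.019.
Holding P constant, ∂Q/∂M = -6.55/(2√M) = -0.0619315.
η_M = (∂Q/∂M)·(M/Q) = -0.0619315 × (2796.4/748.019) = -0.232.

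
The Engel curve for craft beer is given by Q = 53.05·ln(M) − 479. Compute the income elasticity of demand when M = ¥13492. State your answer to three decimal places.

At M = 13492: Q = 25.498.
dQ/dM = 53.05/M = 0.00393196 at this income.
η = (dQ/dM)·(M/Q) = 0.00393196 × (13492/25.498) = 2.081.

2.081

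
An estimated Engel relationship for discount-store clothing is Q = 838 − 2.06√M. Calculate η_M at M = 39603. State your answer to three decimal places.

-0.479

At M = 39603: Q = 428.050.
dQ/dM = -2.06/(2√M) = -0.00517575 at this income.
η = (dQ/dM)·(M/Q) = -0.00517575 × (39603/428.050) = -0.479.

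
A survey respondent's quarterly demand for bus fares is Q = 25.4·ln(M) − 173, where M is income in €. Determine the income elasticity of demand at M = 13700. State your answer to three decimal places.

At M = 13700: Q = 68.939.
dQ/dM = 25.4/M = 0.00185401 at this income.
η = (dQ/dM)·(M/Q) = 0.00185401 × (13700/68.939) = 0.368.

0.368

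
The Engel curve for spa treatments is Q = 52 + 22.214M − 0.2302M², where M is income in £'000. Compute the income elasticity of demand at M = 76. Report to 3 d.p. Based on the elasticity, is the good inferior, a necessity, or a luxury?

-2.365 (inferior good)

At M = 76: Q = 410.6288.
dQ/dM = 22.214 − 0.4604M = -12.77640.
η = (dQ/dM)·(M/Q) = -12.77640 × (76/410.6288) = -2.365.
η < 0 ⇒ inferior good.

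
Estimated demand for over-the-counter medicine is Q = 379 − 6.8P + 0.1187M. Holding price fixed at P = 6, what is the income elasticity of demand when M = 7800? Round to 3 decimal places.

At P = 6, M = 7800: Q = 1264.060.
Holding P constant, ∂Q/∂M = 0.1187.
η_M = (∂Q/∂M)·(M/Q) = 0.1187 × (7800/1264.060) = 0.732.

0.732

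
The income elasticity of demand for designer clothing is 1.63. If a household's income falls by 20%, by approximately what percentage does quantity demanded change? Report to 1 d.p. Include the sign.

-32.6%

%ΔQ ≈ η × %ΔI = 1.63 × (-20%) = -32.6%.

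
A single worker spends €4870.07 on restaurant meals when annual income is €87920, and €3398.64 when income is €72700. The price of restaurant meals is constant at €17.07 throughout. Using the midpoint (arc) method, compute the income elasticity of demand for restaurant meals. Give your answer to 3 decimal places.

1.878

With a constant price, Q₁ = 4870.07/17.07 = 285.300 and Q₂ = 3398.64/17.07 = 199.100 (equivalently, work directly with expenditure since P cancels).
Midpoint %ΔQ = (3398.64 − 4870.07)/4134.35 = -0.35590; midpoint %ΔI = (72700 − 87920)/80310 = -0.18952.
η = -0.35590 / -0.18952 = 1.878.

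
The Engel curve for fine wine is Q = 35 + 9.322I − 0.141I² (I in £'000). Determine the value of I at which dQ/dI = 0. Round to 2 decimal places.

dQ/dI = 9.322 − 0.282I.
The good is inferior where dQ/dI < 0. Setting dQ/dI = 0 gives I = 9.322 / 0.282 = 33.06.

33.06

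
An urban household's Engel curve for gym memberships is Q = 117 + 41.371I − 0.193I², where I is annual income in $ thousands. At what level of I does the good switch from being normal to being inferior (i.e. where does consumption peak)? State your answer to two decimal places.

107.18

dQ/dI = 41.371 − 0.386I.
The good is inferior where dQ/dI < 0. Setting dQ/dI = 0 gives I = 41.371 / 0.386 = 107.18.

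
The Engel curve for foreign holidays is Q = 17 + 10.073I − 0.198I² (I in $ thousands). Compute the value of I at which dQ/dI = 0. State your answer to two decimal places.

25.44

dQ/dI = 10.073 − 0.396I.
The good is inferior where dQ/dI < 0. Setting dQ/dI = 0 gives I = 10.073 / 0.396 = 25.44.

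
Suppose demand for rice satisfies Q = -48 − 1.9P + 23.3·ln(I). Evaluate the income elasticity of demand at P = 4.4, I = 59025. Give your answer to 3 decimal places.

At P = 4.4, I = 59025: Q = 199.607.
Holding P constant, ∂Q/∂I = 23.3/I = 0.000394748.
η_I = (∂Q/∂I)·(I/Q) = 0.000394748 × (59025/199.607) = 0.117.

0.117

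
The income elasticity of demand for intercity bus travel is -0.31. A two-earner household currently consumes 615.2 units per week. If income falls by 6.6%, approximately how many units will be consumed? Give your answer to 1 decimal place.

%ΔQ ≈ η × %ΔI = -0.31 × (-6.6%) = 2.046%.
New Q ≈ 615.2 × (1 + 0.02046) = 627.8.

627.8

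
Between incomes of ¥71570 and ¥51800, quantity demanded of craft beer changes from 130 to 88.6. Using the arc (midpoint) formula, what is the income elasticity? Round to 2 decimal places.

ΔQ = 88.6 − 130 = -41.4; midpoint Q̄ = (130 + 88.6)/2 = 109.3.
ΔI = 51800 − 71570 = -19770; midpoint Ī = (71570 + 51800)/2 = 61685.
η = (ΔQ/Q̄) ÷ (ΔI/Ī) = (-41.4/109.3) ÷ (-19770/61685) = 1.18.

1.18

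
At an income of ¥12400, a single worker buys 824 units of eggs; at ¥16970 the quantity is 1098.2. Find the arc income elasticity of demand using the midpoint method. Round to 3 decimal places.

ΔQ = 1098.2 − 824 = 274.2; midpoint Q̄ = (824 + 1098.2)/2 = 961.1.
ΔI = 16970 − 12400 = 4570; midpoint Ī = (12400 + 16970)/2 = 14685.
η = (ΔQ/Q̄) ÷ (ΔI/Ī) = (274.2/961.1) ÷ (4570/14685) = 0.917.

0.917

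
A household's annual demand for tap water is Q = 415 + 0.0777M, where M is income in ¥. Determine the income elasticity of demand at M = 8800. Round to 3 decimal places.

At M = 8800: Q = 1098.760.
dQ/dM = 0.0777.
η = (dQ/dM)·(M/Q) = 0.0777 × (8800/1098.760) = 0.622.

0.622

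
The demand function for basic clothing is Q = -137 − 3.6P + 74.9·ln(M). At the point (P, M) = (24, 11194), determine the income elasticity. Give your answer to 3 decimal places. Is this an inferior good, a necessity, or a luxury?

At P = 24, M = 11194: Q = 474.903.
Holding P constant, ∂Q/∂M = 74.9/M = 0.00669108.
η_M = (∂Q/∂M)·(M/Q) = 0.00669108 × (11194/474.903) = 0.158.
Since 0 < η < 1, this is a necessity.

0.158 (necessity)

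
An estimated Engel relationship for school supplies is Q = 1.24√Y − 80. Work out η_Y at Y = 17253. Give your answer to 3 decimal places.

0.983

At Y = 17253: Q = 82.875.
dQ/dY = 1.24/(2√Y) = 0.00472019 at this income.
η = (dQ/dY)·(Y/Q) = 0.00472019 × (17253/82.875) = 0.983.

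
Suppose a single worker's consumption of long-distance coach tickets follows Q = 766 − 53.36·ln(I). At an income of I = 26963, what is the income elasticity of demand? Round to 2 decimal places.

At I = 26963: Q = 221.609.
dQ/dI = -53.36/I = -0.00197901 at this income.
η = (dQ/dI)·(I/Q) = -0.00197901 × (26963/221.609) = -0.24.

-0.24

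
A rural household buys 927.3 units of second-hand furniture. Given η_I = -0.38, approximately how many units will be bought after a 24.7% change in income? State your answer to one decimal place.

%ΔQ ≈ η × %ΔI = -0.38 × 24.7% = -9.386%.
New Q ≈ 927.3 × (1 − 0.09386) = 840.3.

840.3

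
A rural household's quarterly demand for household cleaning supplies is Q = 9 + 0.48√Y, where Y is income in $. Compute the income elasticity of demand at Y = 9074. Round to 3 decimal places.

At Y = 9074: Q = 54.724.
dQ/dY = 0.48/(2√Y) = 0.00251949 at this income.
η = (dQ/dY)·(Y/Q) = 0.00251949 × (9074/54.724) = 0.418.

0.418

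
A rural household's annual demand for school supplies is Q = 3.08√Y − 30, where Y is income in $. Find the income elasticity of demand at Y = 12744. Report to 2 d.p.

At Y = 12744: Q = 317.699.
dQ/dY = 3.08/(2√Y) = 0.0136417 at this income.
η = (dQ/dY)·(Y/Q) = 0.0136417 × (12744/317.699) = 0.55.

0.55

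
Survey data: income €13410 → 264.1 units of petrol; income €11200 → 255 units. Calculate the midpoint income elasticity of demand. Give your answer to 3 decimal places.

ΔQ = 255 − 264.1 = -9.1; midpoint Q̄ = (264.1 + 255)/2 = 259.55.
ΔI = 11200 − 13410 = -2210; midpoint Ī = (13410 + 11200)/2 = 12305.
η = (ΔQ/Q̄) ÷ (ΔI/Ī) = (-9.1/259.55) ÷ (-2210/12305) = 0.195.

0.195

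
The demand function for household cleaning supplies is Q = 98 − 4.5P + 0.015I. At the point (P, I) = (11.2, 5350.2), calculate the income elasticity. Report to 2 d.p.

0.63

At P = 11.2, I = 5350.2: Q = 127.853.
Holding P constant, ∂Q/∂I = 0.015.
η_I = (∂Q/∂I)·(I/Q) = 0.015 × (5350.2/127.853) = 0.63.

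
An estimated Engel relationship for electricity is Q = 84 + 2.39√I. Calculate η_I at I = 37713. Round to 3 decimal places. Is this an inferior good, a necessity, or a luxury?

0.423 (necessity)

At I = 37713: Q = 548.134.
dQ/dI = 2.39/(2√I) = 0.0061535 at this income.
η = (dQ/dI)·(I/Q) = 0.0061535 × (37713/548.134) = 0.423.
Since 0 < η < 1, the good is a necessity.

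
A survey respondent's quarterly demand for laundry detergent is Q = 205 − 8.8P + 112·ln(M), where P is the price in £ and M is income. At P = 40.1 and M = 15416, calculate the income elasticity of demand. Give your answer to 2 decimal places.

0.12

At P = 40.1, M = 15416: Q = 932.154.
Holding P constant, ∂Q/∂M = 112/M = 0.00726518.
η_M = (∂Q/∂M)·(M/Q) = 0.00726518 × (15416/932.154) = 0.12.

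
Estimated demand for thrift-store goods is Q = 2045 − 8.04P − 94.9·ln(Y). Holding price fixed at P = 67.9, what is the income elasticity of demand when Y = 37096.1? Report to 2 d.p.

At P = 67.9, Y = 37096.1: Q = 500.616.
Holding P constant, ∂Q/∂Y = -94.9/Y = -0.00255822.
η_Y = (∂Q/∂Y)·(Y/Q) = -0.00255822 × (37096.1/500.616) = -0.19.

-0.19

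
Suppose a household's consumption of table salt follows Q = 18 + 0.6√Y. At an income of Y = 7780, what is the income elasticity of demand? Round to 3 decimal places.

At Y = 7780: Q = 70.923.
dQ/dY = 0.6/(2√Y) = 0.00340119 at this income.
η = (dQ/dY)·(Y/Q) = 0.00340119 × (7780/70.923) = 0.373.

0.373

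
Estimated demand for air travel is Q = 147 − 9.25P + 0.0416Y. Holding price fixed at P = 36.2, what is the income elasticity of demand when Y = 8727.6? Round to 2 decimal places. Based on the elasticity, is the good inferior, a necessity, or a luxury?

At P = 36.2, Y = 8727.6: Q = 175.218.
Holding P constant, ∂Q/∂Y = 0.0416.
η_Y = (∂Q/∂Y)·(Y/Q) = 0.0416 × (8727.6/175.218) = 2.07.
Since η > 1, this is a luxury.

2.07 (luxury)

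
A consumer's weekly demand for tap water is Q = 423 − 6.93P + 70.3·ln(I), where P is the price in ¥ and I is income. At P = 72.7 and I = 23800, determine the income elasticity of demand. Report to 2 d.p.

At P = 72.7, I = 23800: Q = 627.633.
Holding P constant, ∂Q/∂I = 70.3/I = 0.00295378.
η_I = (∂Q/∂I)·(I/Q) = 0.00295378 × (23800/627.633) = 0.11.

0.11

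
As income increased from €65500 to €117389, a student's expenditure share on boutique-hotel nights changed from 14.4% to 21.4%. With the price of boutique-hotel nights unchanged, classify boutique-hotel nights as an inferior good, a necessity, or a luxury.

luxury

The budget share rises as income rises, so η > 1.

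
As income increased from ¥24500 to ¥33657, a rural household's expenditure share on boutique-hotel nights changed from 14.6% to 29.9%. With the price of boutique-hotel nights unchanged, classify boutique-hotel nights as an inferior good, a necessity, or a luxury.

The budget share rises as income rises, so η > 1.

luxury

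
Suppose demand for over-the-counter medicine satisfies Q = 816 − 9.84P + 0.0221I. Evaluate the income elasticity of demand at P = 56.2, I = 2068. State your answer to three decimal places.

0.148

At P = 56.2, I = 2068: Q = 308.695.
Holding P constant, ∂Q/∂I = 0.0221.
η_I = (∂Q/∂I)·(I/Q) = 0.0221 × (2068/308.695) = 0.148.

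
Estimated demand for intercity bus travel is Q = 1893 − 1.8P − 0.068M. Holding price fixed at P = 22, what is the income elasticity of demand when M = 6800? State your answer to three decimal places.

At P = 22, M = 6800: Q = 1391.000.
Holding P constant, ∂Q/∂M = −0.068.
η_M = (∂Q/∂M)·(M/Q) = -0.068 × (6800/1391.000) = -0.332.

-0.332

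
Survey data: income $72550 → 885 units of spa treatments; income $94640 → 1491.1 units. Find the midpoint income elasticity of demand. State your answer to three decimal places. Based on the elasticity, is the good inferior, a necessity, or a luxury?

ΔQ = 1491.1 − 885 = 606.1; midpoint Q̄ = (885 + 1491.1)/2 = 1188.05.
ΔI = 94640 − 72550 = 22090; midpoint Ī = (72550 + 94640)/2 = 83595.
η = (ΔQ/Q̄) ÷ (ΔI/Ī) = (606.1/1188.05) ÷ (22090/83595) = 1.931.
η > 1 ⇒ luxury.

1.931 (luxury)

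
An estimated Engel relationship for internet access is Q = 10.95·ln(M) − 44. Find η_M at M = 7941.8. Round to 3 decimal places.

0.202

At M = 7941.8: Q = 54.330.
dQ/dM = 10.95/M = 0.00137878 at this income.
η = (dQ/dM)·(M/Q) = 0.00137878 × (7941.8/54.330) = 0.202.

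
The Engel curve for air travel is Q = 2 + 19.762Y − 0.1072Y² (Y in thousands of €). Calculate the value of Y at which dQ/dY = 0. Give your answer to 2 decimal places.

92.17

dQ/dY = 19.762 − 0.2144Y.
The good is inferior where dQ/dY < 0. Setting dQ/dY = 0 gives Y = 19.762 / 0.2144 = 92.17.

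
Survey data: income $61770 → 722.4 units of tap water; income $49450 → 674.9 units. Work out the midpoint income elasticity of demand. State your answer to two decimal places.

0.31

ΔQ = 674.9 − 722.4 = -47.5; midpoint Q̄ = (722.4 + 674.9)/2 = 698.65.
ΔI = 49450 − 61770 = -12320; midpoint Ī = (61770 + 49450)/2 = 55610.
η = (ΔQ/Q̄) ÷ (ΔI/Ī) = (-47.5/698.65) ÷ (-12320/55610) = 0.31.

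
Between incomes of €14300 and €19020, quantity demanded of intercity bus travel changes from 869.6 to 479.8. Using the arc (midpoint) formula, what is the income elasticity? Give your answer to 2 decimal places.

-2.04

ΔQ = 479.8 − 869.6 = -389.8; midpoint Q̄ = (869.6 + 479.8)/2 = 674.7.
ΔI = 19020 − 14300 = 4720; midpoint Ī = (14300 + 19020)/2 = 16660.
η = (ΔQ/Q̄) ÷ (ΔI/Ī) = (-389.8/674.7) ÷ (4720/16660) = -2.04.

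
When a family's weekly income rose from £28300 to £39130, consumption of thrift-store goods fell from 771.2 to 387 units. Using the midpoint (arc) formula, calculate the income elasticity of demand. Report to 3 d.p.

-2.065

ΔQ = 387 − 771.2 = -384.2; midpoint Q̄ = (771.2 + 387)/2 = 579.1.
ΔI = 39130 − 28300 = 10830; midpoint Ī = (28300 + 39130)/2 = 33715.
η = (ΔQ/Q̄) ÷ (ΔI/Ī) = (-384.2/579.1) ÷ (10830/33715) = -2.065.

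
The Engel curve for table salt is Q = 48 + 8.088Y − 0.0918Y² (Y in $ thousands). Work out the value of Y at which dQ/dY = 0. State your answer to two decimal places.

44.05

dQ/dY = 8.088 − 0.1836Y.
The good is inferior where dQ/dY < 0. Setting dQ/dY = 0 gives Y = 8.088 / 0.1836 = 44.05.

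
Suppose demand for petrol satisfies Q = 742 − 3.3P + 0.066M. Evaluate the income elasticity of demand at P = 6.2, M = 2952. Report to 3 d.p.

At P = 6.2, M = 2952: Q = 916.372.
Holding P constant, ∂Q/∂M = 0.066.
η_M = (∂Q/∂M)·(M/Q) = 0.066 × (2952/916.372) = 0.213.

0.213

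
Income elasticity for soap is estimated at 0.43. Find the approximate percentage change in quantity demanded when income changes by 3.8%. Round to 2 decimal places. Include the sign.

1.63%

%ΔQ ≈ η × %ΔI = 0.43 × 3.8% = 1.63%.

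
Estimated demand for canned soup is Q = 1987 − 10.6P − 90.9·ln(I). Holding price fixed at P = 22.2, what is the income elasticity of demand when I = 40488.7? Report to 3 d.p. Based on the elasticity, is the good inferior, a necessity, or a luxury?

-0.115 (inferior good)

At P = 22.2, I = 40488.7: Q = 787.342.
Holding P constant, ∂Q/∂I = -90.9/I = -0.00224507.
η_I = (∂Q/∂I)·(I/Q) = -0.00224507 × (40488.7/787.342) = -0.115.
Since η < 0, this is an inferior good.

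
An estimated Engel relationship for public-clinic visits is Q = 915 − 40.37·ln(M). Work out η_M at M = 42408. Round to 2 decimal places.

At M = 42408: Q = 484.854.
dQ/dM = -40.37/M = -0.000951943 at this income.
η = (dQ/dM)·(M/Q) = -0.000951943 × (42408/484.854) = -0.08.

-0.08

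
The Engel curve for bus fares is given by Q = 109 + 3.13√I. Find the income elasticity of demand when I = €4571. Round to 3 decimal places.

At I = 4571: Q = 320.617.
dQ/dI = 3.13/(2√I) = 0.0231477 at this income.
η = (dQ/dI)·(I/Q) = 0.0231477 × (4571/320.617) = 0.330.

0.330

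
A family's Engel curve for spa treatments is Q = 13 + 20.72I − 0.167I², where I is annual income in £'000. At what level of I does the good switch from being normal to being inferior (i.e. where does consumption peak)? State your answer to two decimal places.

62.04

dQ/dI = 20.72 − 0.334I.
The good is inferior where dQ/dI < 0. Setting dQ/dI = 0 gives I = 20.72 / 0.334 = 62.04.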